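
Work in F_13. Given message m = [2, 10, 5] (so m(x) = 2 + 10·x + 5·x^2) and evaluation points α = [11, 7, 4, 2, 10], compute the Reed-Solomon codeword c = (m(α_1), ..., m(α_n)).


c = [2, 5, 5, 3, 4]

Message polynomial: m(x) = 2 + 10·x + 5·x^2 (mod 13).
For each evaluation point α_i, compute m(α_i) mod 13:
  α_1 = 11: Horner steps 5 → 0 → 2, so m(11) = 2.
  α_2 = 7: Horner steps 5 → 6 → 5, so m(7) = 5.
  α_3 = 4: Horner steps 5 → 4 → 5, so m(4) = 5.
  α_4 = 2: Horner steps 5 → 7 → 3, so m(2) = 3.
  α_5 = 10: Horner steps 5 → 8 → 4, so m(10) = 4.
Codeword c = [2, 5, 5, 3, 4] ∈ F_13^5.


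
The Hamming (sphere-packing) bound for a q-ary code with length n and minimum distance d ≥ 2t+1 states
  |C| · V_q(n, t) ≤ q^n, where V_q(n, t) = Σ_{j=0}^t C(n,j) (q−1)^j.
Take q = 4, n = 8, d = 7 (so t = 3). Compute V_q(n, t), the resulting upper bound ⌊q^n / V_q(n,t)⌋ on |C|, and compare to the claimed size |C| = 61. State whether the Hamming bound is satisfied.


V_q(n, t) = 1789, q^n = 65536, Hamming bound = 36, |C| = 61 > bound (violated).

Step 1: Compute V_q(n, t) = Σ_{j=0}^3 C(n, j) (q−1)^j.
  j = 0: C(8,0)·(3)^0 = 1·1 = 1.
  j = 1: C(8,1)·(3)^1 = 8·3 = 24.
  j = 2: C(8,2)·(3)^2 = 28·9 = 252.
  j = 3: C(8,3)·(3)^3 = 56·27 = 1512.
  V_q(n, t) = 1 + 24 + 252 + 1512 = 1789.
Step 2: q^n = 4^8 = 65536.
Step 3: Hamming bound ⌊q^n / V_q(n,t)⌋ = ⌊65536/1789⌋ = 36.
Step 4: Compare |C| = 61 to 36: violated.
The claimed |C| lies above the Hamming bound, so no 4-ary code of length 8 with d ≥ 7 can have 61 codewords.


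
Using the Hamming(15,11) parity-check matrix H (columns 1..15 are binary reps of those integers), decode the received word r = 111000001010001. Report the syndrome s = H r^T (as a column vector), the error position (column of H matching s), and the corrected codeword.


s = (1, 1, 0, 1)^T, error position = 13, corrected codeword c = 111000001010101

Compute s = H r^T mod 2 one row at a time:
  s_1 = 0 + 1 + 0 + 1 + 0 + 0 + 0 + 1 = 3 ≡ 1 (mod 2).
  s_2 = 0 + 0 + 0 + 0 + 0 + 0 + 0 + 1 = 1 ≡ 1 (mod 2).
  s_3 = 1 + 1 + 0 + 0 + 0 + 1 + 0 + 1 = 4 ≡ 0 (mod 2).
  s_4 = 1 + 1 + 0 + 0 + 1 + 1 + 0 + 1 = 5 ≡ 1 (mod 2).
s = (1, 1, 0, 1)^T — this equals column 13 of H (binary 1101), so error is at position 13.
Correct: flip bit 13 of r = 111000001010001 to get c = 111000001010101.


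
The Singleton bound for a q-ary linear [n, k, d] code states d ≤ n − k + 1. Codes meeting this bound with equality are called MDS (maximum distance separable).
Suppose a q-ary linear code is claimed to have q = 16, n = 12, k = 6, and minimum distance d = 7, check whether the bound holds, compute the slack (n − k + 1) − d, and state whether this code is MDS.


Singleton RHS = n − k + 1 = 7, slack = 0, bound satisfied, MDS.

Singleton bound: d ≤ n − k + 1.
Here n = 12, k = 6, so n − k + 1 = 7.
Given d = 7, check d ≤ 7: YES.
Slack = (n − k + 1) − d = 0.
The code is MDS (slack = 0).
Description: the claimed parameters are [12, 6, 7]_16; such a code would be MDS (meets Singleton bound).


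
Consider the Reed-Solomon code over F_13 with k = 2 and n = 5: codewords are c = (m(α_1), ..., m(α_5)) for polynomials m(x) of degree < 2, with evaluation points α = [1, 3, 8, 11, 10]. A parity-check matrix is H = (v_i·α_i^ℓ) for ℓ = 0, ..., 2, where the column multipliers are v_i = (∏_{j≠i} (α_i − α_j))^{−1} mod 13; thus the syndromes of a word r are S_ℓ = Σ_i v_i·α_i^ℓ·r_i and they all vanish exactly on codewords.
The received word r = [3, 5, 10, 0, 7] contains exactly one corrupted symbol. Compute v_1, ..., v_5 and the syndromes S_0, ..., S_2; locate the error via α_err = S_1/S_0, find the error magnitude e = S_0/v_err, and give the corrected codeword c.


S = (2, 7, 5), error at position 5, error magnitude e = 8, c = [3, 5, 10, 0, 12].

Step 1: column multipliers v_i = (∏_{j≠i}(α_i − α_j))^{−1} mod 13.
  i = 1 (α = 1): (1−3)(1−8)(1−11)(1−10) = (−2)·(−7)·(−10)·(−9) = 1260 ≡ 12, so v_1 = 12^{−1} = 12 (mod 13).
  i = 2 (α = 3): (3−1)(3−8)(3−11)(3−10) = 2·(−5)·(−8)·(−7) = −560 ≡ 12, so v_2 = 12^{−1} = 12 (mod 13).
  i = 3 (α = 8): (8−1)(8−3)(8−11)(8−10) = 7·5·(−3)·(−2) = 210 ≡ 2, so v_3 = 2^{−1} = 7 (mod 13).
  i = 4 (α = 11): (11−1)(11−3)(11−8)(11−10) = 10·8·3·1 = 240 ≡ 6, so v_4 = 6^{−1} = 11 (mod 13).
  i = 5 (α = 10): (10−1)(10−3)(10−8)(10−11) = 9·7·2·(−1) = −126 ≡ 4, so v_5 = 4^{−1} = 10 (mod 13).
  v = [12, 12, 7, 11, 10].
Step 2: syndromes of r = [3, 5, 10, 0, 7] (all sums mod 13).
  S_0 = Σ v_i r_i = 12·3 + 12·5 + 7·10 + 11·0 + 10·7 = 236 ≡ 2.
  S_1 = Σ v_i α_i r_i = 12·1·3 + 12·3·5 + 7·8·10 + 11·11·0 + 10·10·7 = 1476 ≡ 7.
  α_i^2 mod 13 = [1, 9, 12, 4, 9].
  S_2 = Σ v_i α_i^2 r_i = 12·1·3 + 12·9·5 + 7·12·10 + 11·4·0 + 10·9·7 = 2046 ≡ 5.
  S = (2, 7, 5) ≠ 0, so r is not a codeword (an error is present).
Step 3: locate the error. For a single error e at position i, S_ℓ = v_i·e·α_i^ℓ, so α_err = S_1/S_0.
  S_0^{−1} = 2^{−1} = 7 (mod 13), so α_err = 7·7 = 49 ≡ 10 = α_5. Error position i = 5.
  Consistency check: S_2/S_1 = 5·2 = 10 ≡ 10 = α_err ✓ (single-error assumption holds).
Step 4: error magnitude e = S_0/v_5 = S_0·∏_{j≠5}(α_5 − α_j) = 2·4 = 8 ≡ 8 (mod 13).
Step 5: correct position 5: c_5 = r_5 − e = 7 − 8 ≡ 12 (mod 13). Hence c = [3, 5, 10, 0, 12].
  Check: interpolating c through the α_i gives m(x) = 2 + 1·x (degree < 2) with m(α_i) = c_i for every i, so c is indeed a codeword.


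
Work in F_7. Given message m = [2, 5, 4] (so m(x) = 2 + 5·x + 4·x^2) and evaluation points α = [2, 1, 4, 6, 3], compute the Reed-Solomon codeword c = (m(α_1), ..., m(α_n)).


c = [0, 4, 2, 1, 4]

Message polynomial: m(x) = 2 + 5·x + 4·x^2 (mod 7).
For each evaluation point α_i, compute m(α_i) mod 7:
  α_1 = 2: Horner steps 4 → 6 → 0, so m(2) = 0.
  α_2 = 1: Horner steps 4 → 2 → 4, so m(1) = 4.
  α_3 = 4: Horner steps 4 → 0 → 2, so m(4) = 2.
  α_4 = 6: Horner steps 4 → 1 → 1, so m(6) = 1.
  α_5 = 3: Horner steps 4 → 3 → 4, so m(3) = 4.
Codeword c = [0, 4, 2, 1, 4] ∈ F_7^5.


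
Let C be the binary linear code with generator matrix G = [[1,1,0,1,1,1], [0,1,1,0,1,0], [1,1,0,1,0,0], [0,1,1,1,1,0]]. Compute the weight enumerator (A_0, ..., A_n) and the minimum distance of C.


Weight distribution: A_0 = 1, A_1 = 1, A_2 = 2, A_3 = 6, A_4 = 5, A_5 = 1. Minimum distance d = 1.

Enumerate all 2^4 = 16 messages m ∈ F_2^4.
For each, compute codeword c = mG in F_2^6, then tally its weight.
  m = 0000 → c = 000000, weight = 0.
  m = 1000 → c = 110111, weight = 5.
  m = 0100 → c = 011010, weight = 3.
  m = 1100 → c = 101101, weight = 4.
  m = 0010 → c = 110100, weight = 3.
  m = 1010 → c = 000011, weight = 2.
  m = 0110 → c = 101110, weight = 4.
  m = 1110 → c = 011001, weight = 3.
  m = 0001 → c = 011110, weight = 4.
  m = 1001 → c = 101001, weight = 3.
  m = 0101 → c = 000100, weight = 1.
  m = 1101 → c = 110011, weight = 4.
  m = 0011 → c = 101010, weight = 3.
  m = 1011 → c = 011101, weight = 4.
  m = 0111 → c = 110000, weight = 2.
  m = 1111 → c = 000111, weight = 3.
Tally weights:
  weight 0: 1 codewords.
  weight 1: 1 codewords.
  weight 2: 2 codewords.
  weight 3: 6 codewords.
  weight 4: 5 codewords.
  weight 5: 1 codewords.
Minimum distance d = smallest w > 0 with A_w > 0 = 1.
Sanity: Σ A_w = 16 = 2^4 = 16 ✓.


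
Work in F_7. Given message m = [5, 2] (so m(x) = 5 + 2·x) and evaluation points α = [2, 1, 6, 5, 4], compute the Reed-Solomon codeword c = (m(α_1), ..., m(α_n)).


c = [2, 0, 3, 1, 6]

Message polynomial: m(x) = 5 + 2·x (mod 7).
For each evaluation point α_i, compute m(α_i) mod 7:
  α_1 = 2: Horner steps 2 → 2, so m(2) = 2.
  α_2 = 1: Horner steps 2 → 0, so m(1) = 0.
  α_3 = 6: Horner steps 2 → 3, so m(6) = 3.
  α_4 = 5: Horner steps 2 → 1, so m(5) = 1.
  α_5 = 4: Horner steps 2 → 6, so m(4) = 6.
Codeword c = [2, 0, 3, 1, 6] ∈ F_7^5.


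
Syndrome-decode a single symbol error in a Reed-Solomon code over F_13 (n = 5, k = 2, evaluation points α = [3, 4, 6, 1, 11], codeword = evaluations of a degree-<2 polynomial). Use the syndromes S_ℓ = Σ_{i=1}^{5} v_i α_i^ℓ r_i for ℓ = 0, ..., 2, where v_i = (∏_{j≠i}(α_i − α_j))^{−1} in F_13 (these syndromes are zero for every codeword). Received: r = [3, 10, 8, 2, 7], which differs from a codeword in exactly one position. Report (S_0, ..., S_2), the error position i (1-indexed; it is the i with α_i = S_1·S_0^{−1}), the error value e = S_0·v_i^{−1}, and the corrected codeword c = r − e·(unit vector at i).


S = (6, 10, 8), error at position 3, error magnitude e = 10, c = [3, 10, 11, 2, 7].

Step 1: column multipliers v_i = (∏_{j≠i}(α_i − α_j))^{−1} mod 13.
  i = 1 (α = 3): (3−4)(3−6)(3−1)(3−11) = (−1)·(−3)·2·(−8) = −48 ≡ 4, so v_1 = 4^{−1} = 10 (mod 13).
  i = 2 (α = 4): (4−3)(4−6)(4−1)(4−11) = 1·(−2)·3·(−7) = 42 ≡ 3, so v_2 = 3^{−1} = 9 (mod 13).
  i = 3 (α = 6): (6−3)(6−4)(6−1)(6−11) = 3·2·5·(−5) = −150 ≡ 6, so v_3 = 6^{−1} = 11 (mod 13).
  i = 4 (α = 1): (1−3)(1−4)(1−6)(1−11) = (−2)·(−3)·(−5)·(−10) = 300 ≡ 1, so v_4 = 1^{−1} = 1 (mod 13).
  i = 5 (α = 11): (11−3)(11−4)(11−6)(11−1) = 8·7·5·10 = 2800 ≡ 5, so v_5 = 5^{−1} = 8 (mod 13).
  v = [10, 9, 11, 1, 8].
Step 2: syndromes of r = [3, 10, 8, 2, 7] (all sums mod 13).
  S_0 = Σ v_i r_i = 10·3 + 9·10 + 11·8 + 1·2 + 8·7 = 266 ≡ 6.
  S_1 = Σ v_i α_i r_i = 10·3·3 + 9·4·10 + 11·6·8 + 1·1·2 + 8·11·7 = 1596 ≡ 10.
  α_i^2 mod 13 = [9, 3, 10, 1, 4].
  S_2 = Σ v_i α_i^2 r_i = 10·9·3 + 9·3·10 + 11·10·8 + 1·1·2 + 8·4·7 = 1646 ≡ 8.
  S = (6, 10, 8) ≠ 0, so r is not a codeword (an error is present).
Step 3: locate the error. For a single error e at position i, S_ℓ = v_i·e·α_i^ℓ, so α_err = S_1/S_0.
  S_0^{−1} = 6^{−1} = 11 (mod 13), so α_err = 10·11 = 110 ≡ 6 = α_3. Error position i = 3.
  Consistency check: S_2/S_1 = 8·4 = 32 ≡ 6 = α_err ✓ (single-error assumption holds).
Step 4: error magnitude e = S_0/v_3 = S_0·∏_{j≠3}(α_3 − α_j) = 6·6 = 36 ≡ 10 (mod 13).
Step 5: correct position 3: c_3 = r_3 − e = 8 − 10 ≡ 11 (mod 13). Hence c = [3, 10, 11, 2, 7].
  Check: interpolating c through the α_i gives m(x) = 8 + 7·x (degree < 2) with m(α_i) = c_i for every i, so c is indeed a codeword.


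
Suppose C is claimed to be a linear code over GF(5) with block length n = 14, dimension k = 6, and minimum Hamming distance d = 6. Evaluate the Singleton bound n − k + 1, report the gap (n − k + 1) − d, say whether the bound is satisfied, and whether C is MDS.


Singleton RHS = n − k + 1 = 9, slack = 3, bound satisfied, not MDS.

Singleton bound: d ≤ n − k + 1.
Here n = 14, k = 6, so n − k + 1 = 9.
Given d = 6, check d ≤ 9: YES.
Slack = (n − k + 1) − d = 3.
The code is NOT MDS (slack = 3 > 0).
Description: the claimed parameters are [14, 6, 6]_5; such a code would be non-MDS.


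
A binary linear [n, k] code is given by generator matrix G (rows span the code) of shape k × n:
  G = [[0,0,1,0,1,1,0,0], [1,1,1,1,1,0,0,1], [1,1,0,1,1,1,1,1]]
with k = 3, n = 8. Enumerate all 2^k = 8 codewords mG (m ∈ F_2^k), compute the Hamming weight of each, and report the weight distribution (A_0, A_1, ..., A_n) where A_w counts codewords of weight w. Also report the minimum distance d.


Weight distribution: A_0 = 1, A_2 = 1, A_3 = 2, A_5 = 1, A_6 = 2, A_7 = 1. Minimum distance d = 2.

Enumerate all 2^3 = 8 messages m ∈ F_2^3.
For each, compute codeword c = mG in F_2^8, then tally its weight.
  m = 000 → c = 00000000, weight = 0.
  m = 100 → c = 00101100, weight = 3.
  m = 010 → c = 11111001, weight = 6.
  m = 110 → c = 11010101, weight = 5.
  m = 001 → c = 11011111, weight = 7.
  m = 101 → c = 11110011, weight = 6.
  m = 011 → c = 00100110, weight = 3.
  m = 111 → c = 00001010, weight = 2.
Tally weights:
  weight 0: 1 codewords.
  weight 2: 1 codewords.
  weight 3: 2 codewords.
  weight 5: 1 codewords.
  weight 6: 2 codewords.
  weight 7: 1 codewords.
Minimum distance d = smallest w > 0 with A_w > 0 = 2.
Sanity: Σ A_w = 8 = 2^3 = 8 ✓.


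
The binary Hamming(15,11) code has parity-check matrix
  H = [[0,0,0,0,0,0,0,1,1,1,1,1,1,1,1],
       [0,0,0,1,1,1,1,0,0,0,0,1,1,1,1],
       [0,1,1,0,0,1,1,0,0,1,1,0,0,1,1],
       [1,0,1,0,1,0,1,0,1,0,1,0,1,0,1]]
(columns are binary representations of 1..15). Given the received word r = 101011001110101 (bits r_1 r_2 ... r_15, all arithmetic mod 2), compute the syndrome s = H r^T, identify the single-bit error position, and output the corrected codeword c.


s = (1, 0, 1, 1)^T, error position = 11, corrected codeword c = 101011001100101

Compute s = H r^T mod 2 one row at a time:
  s_1 = 0 + 1 + 1 + 1 + 0 + 1 + 0 + 1 = 5 ≡ 1 (mod 2).
  s_2 = 0 + 1 + 1 + 0 + 0 + 1 + 0 + 1 = 4 ≡ 0 (mod 2).
  s_3 = 0 + 1 + 1 + 0 + 1 + 1 + 0 + 1 = 5 ≡ 1 (mod 2).
  s_4 = 1 + 1 + 1 + 0 + 1 + 1 + 1 + 1 = 7 ≡ 1 (mod 2).
s = (1, 0, 1, 1)^T — this equals column 11 of H (binary 1011), so error is at position 11.
Correct: flip bit 11 of r = 101011001110101 to get c = 101011001100101.


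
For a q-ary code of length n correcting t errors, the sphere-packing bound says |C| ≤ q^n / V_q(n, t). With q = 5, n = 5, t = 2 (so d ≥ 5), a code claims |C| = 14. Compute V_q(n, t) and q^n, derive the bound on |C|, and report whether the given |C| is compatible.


V_q(n, t) = 181, q^n = 3125, Hamming bound = 17, |C| = 14 ≤ bound (satisfied).

Step 1: Compute V_q(n, t) = Σ_{j=0}^2 C(n, j) (q−1)^j.
  j = 0: C(5,0)·(4)^0 = 1·1 = 1.
  j = 1: C(5,1)·(4)^1 = 5·4 = 20.
  j = 2: C(5,2)·(4)^2 = 10·16 = 160.
  V_q(n, t) = 1 + 20 + 160 = 181.
Step 2: q^n = 5^5 = 3125.
Step 3: Hamming bound ⌊q^n / V_q(n,t)⌋ = ⌊3125/181⌋ = 17.
Step 4: Compare |C| = 14 to 17: satisfied.
The claimed |C| lies below the Hamming bound.


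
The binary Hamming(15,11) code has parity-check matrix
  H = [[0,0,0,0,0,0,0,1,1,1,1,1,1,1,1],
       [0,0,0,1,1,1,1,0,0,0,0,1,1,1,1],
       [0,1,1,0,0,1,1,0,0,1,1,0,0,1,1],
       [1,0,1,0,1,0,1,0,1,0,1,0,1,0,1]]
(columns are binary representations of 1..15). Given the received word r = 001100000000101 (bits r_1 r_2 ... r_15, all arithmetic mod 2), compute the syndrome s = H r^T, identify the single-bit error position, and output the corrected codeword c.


s = (0, 1, 0, 1)^T, error position = 5, corrected codeword c = 001110000000101

Compute s = H r^T mod 2 one row at a time:
  s_1 = 0 + 0 + 0 + 0 + 0 + 1 + 0 + 1 = 2 ≡ 0 (mod 2).
  s_2 = 1 + 0 + 0 + 0 + 0 + 1 + 0 + 1 = 3 ≡ 1 (mod 2).
  s_3 = 0 + 1 + 0 + 0 + 0 + 0 + 0 + 1 = 2 ≡ 0 (mod 2).
  s_4 = 0 + 1 + 0 + 0 + 0 + 0 + 1 + 1 = 3 ≡ 1 (mod 2).
s = (0, 1, 0, 1)^T — this equals column 5 of H (binary 0101), so error is at position 5.
Correct: flip bit 5 of r = 001100000000101 to get c = 001110000000101.


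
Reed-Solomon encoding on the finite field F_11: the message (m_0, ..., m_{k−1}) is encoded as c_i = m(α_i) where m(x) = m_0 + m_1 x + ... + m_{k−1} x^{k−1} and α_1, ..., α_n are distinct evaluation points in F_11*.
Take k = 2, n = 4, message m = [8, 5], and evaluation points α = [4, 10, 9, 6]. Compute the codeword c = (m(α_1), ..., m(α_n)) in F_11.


c = [6, 3, 9, 5]

Message polynomial: m(x) = 8 + 5·x (mod 11).
For each evaluation point α_i, compute m(α_i) mod 11:
  α_1 = 4: Horner steps 5 → 6, so m(4) = 6.
  α_2 = 10: Horner steps 5 → 3, so m(10) = 3.
  α_3 = 9: Horner steps 5 → 9, so m(9) = 9.
  α_4 = 6: Horner steps 5 → 5, so m(6) = 5.
Codeword c = [6, 3, 9, 5] ∈ F_11^4.


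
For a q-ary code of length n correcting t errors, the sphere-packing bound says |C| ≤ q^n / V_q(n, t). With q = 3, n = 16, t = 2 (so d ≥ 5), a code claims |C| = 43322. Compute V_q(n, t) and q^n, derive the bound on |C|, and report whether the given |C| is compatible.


V_q(n, t) = 513, q^n = 43046721, Hamming bound = 83911, |C| = 43322 ≤ bound (satisfied).

Step 1: Compute V_q(n, t) = Σ_{j=0}^2 C(n, j) (q−1)^j.
  j = 0: C(16,0)·(2)^0 = 1·1 = 1.
  j = 1: C(16,1)·(2)^1 = 16·2 = 32.
  j = 2: C(16,2)·(2)^2 = 120·4 = 480.
  V_q(n, t) = 1 + 32 + 480 = 513.
Step 2: q^n = 3^16 = 43046721.
Step 3: Hamming bound ⌊q^n / V_q(n,t)⌋ = ⌊43046721/513⌋ = 83911.
Step 4: Compare |C| = 43322 to 83911: satisfied.
The claimed |C| lies below the Hamming bound.


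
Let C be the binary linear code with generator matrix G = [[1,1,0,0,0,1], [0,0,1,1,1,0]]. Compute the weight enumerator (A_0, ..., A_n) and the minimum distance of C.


Weight distribution: A_0 = 1, A_3 = 2, A_6 = 1. Minimum distance d = 3.

Enumerate all 2^2 = 4 messages m ∈ F_2^2.
For each, compute codeword c = mG in F_2^6, then tally its weight.
  m = 00 → c = 000000, weight = 0.
  m = 10 → c = 110001, weight = 3.
  m = 01 → c = 001110, weight = 3.
  m = 11 → c = 111111, weight = 6.
Tally weights:
  weight 0: 1 codewords.
  weight 3: 2 codewords.
  weight 6: 1 codewords.
Minimum distance d = smallest w > 0 with A_w > 0 = 3.
Sanity: Σ A_w = 4 = 2^2 = 4 ✓.


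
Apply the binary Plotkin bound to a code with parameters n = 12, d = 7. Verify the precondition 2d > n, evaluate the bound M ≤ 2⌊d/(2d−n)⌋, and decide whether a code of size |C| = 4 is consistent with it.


Plotkin bound M ≤ 6; given |C| = 4 ≤ bound (satisfied).

Check applicability: 2d = 14, n = 12.
2d − n = 2 > 0, so Plotkin applies.
Compute d/(2d−n) = 7/2 ≈ 3.5000.
⌊d/(2d−n)⌋ = 3.
Plotkin bound: M ≤ 2·3 = 6.
Given |C| = 4, check: satisfied.
This |C| is below the Plotkin bound.


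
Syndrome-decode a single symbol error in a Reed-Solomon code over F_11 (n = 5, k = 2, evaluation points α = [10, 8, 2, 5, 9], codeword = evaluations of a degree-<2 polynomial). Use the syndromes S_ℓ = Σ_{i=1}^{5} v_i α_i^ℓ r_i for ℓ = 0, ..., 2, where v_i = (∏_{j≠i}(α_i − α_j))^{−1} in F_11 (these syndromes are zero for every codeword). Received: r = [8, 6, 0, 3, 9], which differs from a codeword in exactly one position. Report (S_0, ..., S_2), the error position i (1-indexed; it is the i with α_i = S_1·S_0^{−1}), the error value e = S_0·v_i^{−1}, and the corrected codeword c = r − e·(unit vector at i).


S = (7, 8, 6), error at position 5, error magnitude e = 2, c = [8, 6, 0, 3, 7].

Step 1: column multipliers v_i = (∏_{j≠i}(α_i − α_j))^{−1} mod 11.
  i = 1 (α = 10): (10−8)(10−2)(10−5)(10−9) = 2·8·5·1 = 80 ≡ 3, so v_1 = 3^{−1} = 4 (mod 11).
  i = 2 (α = 8): (8−10)(8−2)(8−5)(8−9) = (−2)·6·3·(−1) = 36 ≡ 3, so v_2 = 3^{−1} = 4 (mod 11).
  i = 3 (α = 2): (2−10)(2−8)(2−5)(2−9) = (−8)·(−6)·(−3)·(−7) = 1008 ≡ 7, so v_3 = 7^{−1} = 8 (mod 11).
  i = 4 (α = 5): (5−10)(5−8)(5−2)(5−9) = (−5)·(−3)·3·(−4) = −180 ≡ 7, so v_4 = 7^{−1} = 8 (mod 11).
  i = 5 (α = 9): (9−10)(9−8)(9−2)(9−5) = (−1)·1·7·4 = −28 ≡ 5, so v_5 = 5^{−1} = 9 (mod 11).
  v = [4, 4, 8, 8, 9].
Step 2: syndromes of r = [8, 6, 0, 3, 9] (all sums mod 11).
  S_0 = Σ v_i r_i = 4·8 + 4·6 + 8·0 + 8·3 + 9·9 = 161 ≡ 7.
  S_1 = Σ v_i α_i r_i = 4·10·8 + 4·8·6 + 8·2·0 + 8·5·3 + 9·9·9 = 1361 ≡ 8.
  α_i^2 mod 11 = [1, 9, 4, 3, 4].
  S_2 = Σ v_i α_i^2 r_i = 4·1·8 + 4·9·6 + 8·4·0 + 8·3·3 + 9·4·9 = 644 ≡ 6.
  S = (7, 8, 6) ≠ 0, so r is not a codeword (an error is present).
Step 3: locate the error. For a single error e at position i, S_ℓ = v_i·e·α_i^ℓ, so α_err = S_1/S_0.
  S_0^{−1} = 7^{−1} = 8 (mod 11), so α_err = 8·8 = 64 ≡ 9 = α_5. Error position i = 5.
  Consistency check: S_2/S_1 = 6·7 = 42 ≡ 9 = α_err ✓ (single-error assumption holds).
Step 4: error magnitude e = S_0/v_5 = S_0·∏_{j≠5}(α_5 − α_j) = 7·5 = 35 ≡ 2 (mod 11).
Step 5: correct position 5: c_5 = r_5 − e = 9 − 2 ≡ 7 (mod 11). Hence c = [8, 6, 0, 3, 7].
  Check: interpolating c through the α_i gives m(x) = 9 + 1·x (degree < 2) with m(α_i) = c_i for every i, so c is indeed a codeword.


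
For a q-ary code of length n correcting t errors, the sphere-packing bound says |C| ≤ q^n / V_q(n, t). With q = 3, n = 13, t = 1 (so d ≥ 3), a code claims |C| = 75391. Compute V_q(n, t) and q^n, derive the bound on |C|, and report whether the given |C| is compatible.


V_q(n, t) = 27, q^n = 1594323, Hamming bound = 59049, |C| = 75391 > bound (violated).

Step 1: Compute V_q(n, t) = Σ_{j=0}^1 C(n, j) (q−1)^j.
  j = 0: C(13,0)·(2)^0 = 1·1 = 1.
  j = 1: C(13,1)·(2)^1 = 13·2 = 26.
  V_q(n, t) = 1 + 26 = 27.
Step 2: q^n = 3^13 = 1594323.
Step 3: Hamming bound ⌊q^n / V_q(n,t)⌋ = ⌊1594323/27⌋ = 59049.
Step 4: Compare |C| = 75391 to 59049: violated.
The claimed |C| lies above the Hamming bound, so no 3-ary code of length 13 with d ≥ 3 can have 75391 codewords.


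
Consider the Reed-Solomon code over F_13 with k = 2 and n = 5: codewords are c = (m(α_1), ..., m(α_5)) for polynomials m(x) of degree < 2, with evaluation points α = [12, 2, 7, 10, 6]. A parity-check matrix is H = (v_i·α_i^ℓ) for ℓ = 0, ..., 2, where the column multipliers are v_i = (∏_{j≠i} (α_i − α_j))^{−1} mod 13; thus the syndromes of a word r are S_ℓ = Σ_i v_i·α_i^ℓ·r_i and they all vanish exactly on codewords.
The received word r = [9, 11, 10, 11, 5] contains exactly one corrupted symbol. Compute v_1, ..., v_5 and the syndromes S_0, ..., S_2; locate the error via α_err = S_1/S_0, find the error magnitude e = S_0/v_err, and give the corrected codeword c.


S = (4, 1, 10), error at position 4, error magnitude e = 12, c = [9, 11, 10, 12, 5].

Step 1: column multipliers v_i = (∏_{j≠i}(α_i − α_j))^{−1} mod 13.
  i = 1 (α = 12): (12−2)(12−7)(12−10)(12−6) = 10·5·2·6 = 600 ≡ 2, so v_1 = 2^{−1} = 7 (mod 13).
  i = 2 (α = 2): (2−12)(2−7)(2−10)(2−6) = (−10)·(−5)·(−8)·(−4) = 1600 ≡ 1, so v_2 = 1^{−1} = 1 (mod 13).
  i = 3 (α = 7): (7−12)(7−2)(7−10)(7−6) = (−5)·5·(−3)·1 = 75 ≡ 10, so v_3 = 10^{−1} = 4 (mod 13).
  i = 4 (α = 10): (10−12)(10−2)(10−7)(10−6) = (−2)·8·3·4 = −192 ≡ 3, so v_4 = 3^{−1} = 9 (mod 13).
  i = 5 (α = 6): (6−12)(6−2)(6−7)(6−10) = (−6)·4·(−1)·(−4) = −96 ≡ 8, so v_5 = 8^{−1} = 5 (mod 13).
  v = [7, 1, 4, 9, 5].
Step 2: syndromes of r = [9, 11, 10, 11, 5] (all sums mod 13).
  S_0 = Σ v_i r_i = 7·9 + 1·11 + 4·10 + 9·11 + 5·5 = 238 ≡ 4.
  S_1 = Σ v_i α_i r_i = 7·12·9 + 1·2·11 + 4·7·10 + 9·10·11 + 5·6·5 = 2198 ≡ 1.
  α_i^2 mod 13 = [1, 4, 10, 9, 10].
  S_2 = Σ v_i α_i^2 r_i = 7·1·9 + 1·4·11 + 4·10·10 + 9·9·11 + 5·10·5 = 1648 ≡ 10.
  S = (4, 1, 10) ≠ 0, so r is not a codeword (an error is present).
Step 3: locate the error. For a single error e at position i, S_ℓ = v_i·e·α_i^ℓ, so α_err = S_1/S_0.
  S_0^{−1} = 4^{−1} = 10 (mod 13), so α_err = 1·10 = 10 ≡ 10 = α_4. Error position i = 4.
  Consistency check: S_2/S_1 = 10·1 = 10 ≡ 10 = α_err ✓ (single-error assumption holds).
Step 4: error magnitude e = S_0/v_4 = S_0·∏_{j≠4}(α_4 − α_j) = 4·3 = 12 ≡ 12 (mod 13).
Step 5: correct position 4: c_4 = r_4 − e = 11 − 12 ≡ 12 (mod 13). Hence c = [9, 11, 10, 12, 5].
  Check: interpolating c through the α_i gives m(x) = 1 + 5·x (degree < 2) with m(α_i) = c_i for every i, so c is indeed a codeword.


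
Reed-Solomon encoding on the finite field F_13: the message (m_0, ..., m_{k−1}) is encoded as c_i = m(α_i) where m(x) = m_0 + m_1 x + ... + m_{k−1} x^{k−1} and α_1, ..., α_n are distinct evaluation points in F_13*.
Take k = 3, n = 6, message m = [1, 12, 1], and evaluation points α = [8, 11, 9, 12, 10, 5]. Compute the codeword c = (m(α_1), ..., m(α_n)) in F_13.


c = [5, 7, 8, 3, 0, 8]

Message polynomial: m(x) = 1 + 12·x + 1·x^2 (mod 13).
For each evaluation point α_i, compute m(α_i) mod 13:
  α_1 = 8: Horner steps 1 → 7 → 5, so m(8) = 5.
  α_2 = 11: Horner steps 1 → 10 → 7, so m(11) = 7.
  α_3 = 9: Horner steps 1 → 8 → 8, so m(9) = 8.
  α_4 = 12: Horner steps 1 → 11 → 3, so m(12) = 3.
  α_5 = 10: Horner steps 1 → 9 → 0, so m(10) = 0.
  α_6 = 5: Horner steps 1 → 4 → 8, so m(5) = 8.
Codeword c = [5, 7, 8, 3, 0, 8] ∈ F_13^6.


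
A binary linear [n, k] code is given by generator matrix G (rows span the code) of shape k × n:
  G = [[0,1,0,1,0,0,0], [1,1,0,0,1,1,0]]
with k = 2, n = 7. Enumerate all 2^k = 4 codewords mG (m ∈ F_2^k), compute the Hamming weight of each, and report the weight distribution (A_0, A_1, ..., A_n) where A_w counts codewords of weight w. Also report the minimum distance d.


Weight distribution: A_0 = 1, A_2 = 1, A_4 = 2. Minimum distance d = 2.

Enumerate all 2^2 = 4 messages m ∈ F_2^2.
For each, compute codeword c = mG in F_2^7, then tally its weight.
  m = 00 → c = 0000000, weight = 0.
  m = 10 → c = 0101000, weight = 2.
  m = 01 → c = 1100110, weight = 4.
  m = 11 → c = 1001110, weight = 4.
Tally weights:
  weight 0: 1 codewords.
  weight 2: 1 codewords.
  weight 4: 2 codewords.
Minimum distance d = smallest w > 0 with A_w > 0 = 2.
Sanity: Σ A_w = 4 = 2^2 = 4 ✓.


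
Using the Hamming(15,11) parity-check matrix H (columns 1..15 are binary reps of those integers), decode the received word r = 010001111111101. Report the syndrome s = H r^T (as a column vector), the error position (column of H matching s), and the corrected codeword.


s = (1, 1, 0, 1)^T, error position = 13, corrected codeword c = 010001111111001

Compute s = H r^T mod 2 one row at a time:
  s_1 = 1 + 1 + 1 + 1 + 1 + 1 + 0 + 1 = 7 ≡ 1 (mod 2).
  s_2 = 0 + 0 + 1 + 1 + 1 + 1 + 0 + 1 = 5 ≡ 1 (mod 2).
  s_3 = 1 + 0 + 1 + 1 + 1 + 1 + 0 + 1 = 6 ≡ 0 (mod 2).
  s_4 = 0 + 0 + 0 + 1 + 1 + 1 + 1 + 1 = 5 ≡ 1 (mod 2).
s = (1, 1, 0, 1)^T — this equals column 13 of H (binary 1101), so error is at position 13.
Correct: flip bit 13 of r = 010001111111101 to get c = 010001111111001.


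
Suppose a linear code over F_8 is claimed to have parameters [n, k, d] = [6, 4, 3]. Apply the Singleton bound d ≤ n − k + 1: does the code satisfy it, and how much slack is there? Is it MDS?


Singleton RHS = n − k + 1 = 3, slack = 0, bound satisfied, MDS.

Singleton bound: d ≤ n − k + 1.
Here n = 6, k = 4, so n − k + 1 = 3.
Given d = 3, check d ≤ 3: YES.
Slack = (n − k + 1) − d = 0.
The code is MDS (slack = 0).
Description: the claimed parameters are [6, 4, 3]_8; such a code would be MDS (meets Singleton bound).


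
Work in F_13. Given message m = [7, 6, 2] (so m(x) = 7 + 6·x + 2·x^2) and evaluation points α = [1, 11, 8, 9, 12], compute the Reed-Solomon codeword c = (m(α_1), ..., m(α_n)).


c = [2, 3, 1, 2, 3]

Message polynomial: m(x) = 7 + 6·x + 2·x^2 (mod 13).
For each evaluation point α_i, compute m(α_i) mod 13:
  α_1 = 1: Horner steps 2 → 8 → 2, so m(1) = 2.
  α_2 = 11: Horner steps 2 → 2 → 3, so m(11) = 3.
  α_3 = 8: Horner steps 2 → 9 → 1, so m(8) = 1.
  α_4 = 9: Horner steps 2 → 11 → 2, so m(9) = 2.
  α_5 = 12: Horner steps 2 → 4 → 3, so m(12) = 3.
Codeword c = [2, 3, 1, 2, 3] ∈ F_13^5.


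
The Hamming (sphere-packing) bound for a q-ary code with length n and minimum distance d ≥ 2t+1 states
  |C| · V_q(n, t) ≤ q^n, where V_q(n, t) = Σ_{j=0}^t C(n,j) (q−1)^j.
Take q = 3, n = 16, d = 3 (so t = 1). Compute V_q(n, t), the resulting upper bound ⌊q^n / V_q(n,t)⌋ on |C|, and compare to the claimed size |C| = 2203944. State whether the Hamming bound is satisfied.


V_q(n, t) = 33, q^n = 43046721, Hamming bound = 1304446, |C| = 2203944 > bound (violated).

Step 1: Compute V_q(n, t) = Σ_{j=0}^1 C(n, j) (q−1)^j.
  j = 0: C(16,0)·(2)^0 = 1·1 = 1.
  j = 1: C(16,1)·(2)^1 = 16·2 = 32.
  V_q(n, t) = 1 + 32 = 33.
Step 2: q^n = 3^16 = 43046721.
Step 3: Hamming bound ⌊q^n / V_q(n,t)⌋ = ⌊43046721/33⌋ = 1304446.
Step 4: Compare |C| = 2203944 to 1304446: violated.
The claimed |C| lies above the Hamming bound, so no 3-ary code of length 16 with d ≥ 3 can have 2203944 codewords.


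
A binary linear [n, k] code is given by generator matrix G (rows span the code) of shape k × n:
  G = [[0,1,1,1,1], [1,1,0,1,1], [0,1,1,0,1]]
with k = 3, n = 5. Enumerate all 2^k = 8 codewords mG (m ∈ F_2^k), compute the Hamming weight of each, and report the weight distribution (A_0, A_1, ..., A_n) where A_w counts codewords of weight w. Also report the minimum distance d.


Weight distribution: A_0 = 1, A_1 = 1, A_2 = 1, A_3 = 3, A_4 = 2. Minimum distance d = 1.

Enumerate all 2^3 = 8 messages m ∈ F_2^3.
For each, compute codeword c = mG in F_2^5, then tally its weight.
  m = 000 → c = 00000, weight = 0.
  m = 100 → c = 01111, weight = 4.
  m = 010 → c = 11011, weight = 4.
  m = 110 → c = 10100, weight = 2.
  m = 001 → c = 01101, weight = 3.
  m = 101 → c = 00010, weight = 1.
  m = 011 → c = 10110, weight = 3.
  m = 111 → c = 11001, weight = 3.
Tally weights:
  weight 0: 1 codewords.
  weight 1: 1 codewords.
  weight 2: 1 codewords.
  weight 3: 3 codewords.
  weight 4: 2 codewords.
Minimum distance d = smallest w > 0 with A_w > 0 = 1.
Sanity: Σ A_w = 8 = 2^3 = 8 ✓.


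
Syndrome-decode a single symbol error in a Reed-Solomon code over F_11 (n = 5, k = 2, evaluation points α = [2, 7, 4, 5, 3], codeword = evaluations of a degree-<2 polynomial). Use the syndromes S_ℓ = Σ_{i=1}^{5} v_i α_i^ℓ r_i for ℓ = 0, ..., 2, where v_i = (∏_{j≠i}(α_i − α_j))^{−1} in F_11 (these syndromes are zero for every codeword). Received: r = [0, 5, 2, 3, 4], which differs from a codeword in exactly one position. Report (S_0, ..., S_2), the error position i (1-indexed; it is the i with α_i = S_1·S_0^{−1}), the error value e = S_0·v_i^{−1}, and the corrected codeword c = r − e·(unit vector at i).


S = (1, 3, 9), error at position 5, error magnitude e = 3, c = [0, 5, 2, 3, 1].

Step 1: column multipliers v_i = (∏_{j≠i}(α_i − α_j))^{−1} mod 11.
  i = 1 (α = 2): (2−7)(2−4)(2−5)(2−3) = (−5)·(−2)·(−3)·(−1) = 30 ≡ 8, so v_1 = 8^{−1} = 7 (mod 11).
  i = 2 (α = 7): (7−2)(7−4)(7−5)(7−3) = 5·3·2·4 = 120 ≡ 10, so v_2 = 10^{−1} = 10 (mod 11).
  i = 3 (α = 4): (4−2)(4−7)(4−5)(4−3) = 2·(−3)·(−1)·1 = 6 ≡ 6, so v_3 = 6^{−1} = 2 (mod 11).
  i = 4 (α = 5): (5−2)(5−7)(5−4)(5−3) = 3·(−2)·1·2 = −12 ≡ 10, so v_4 = 10^{−1} = 10 (mod 11).
  i = 5 (α = 3): (3−2)(3−7)(3−4)(3−5) = 1·(−4)·(−1)·(−2) = −8 ≡ 3, so v_5 = 3^{−1} = 4 (mod 11).
  v = [7, 10, 2, 10, 4].
Step 2: syndromes of r = [0, 5, 2, 3, 4] (all sums mod 11).
  S_0 = Σ v_i r_i = 7·0 + 10·5 + 2·2 + 10·3 + 4·4 = 100 ≡ 1.
  S_1 = Σ v_i α_i r_i = 7·2·0 + 10·7·5 + 2·4·2 + 10·5·3 + 4·3·4 = 564 ≡ 3.
  α_i^2 mod 11 = [4, 5, 5, 3, 9].
  S_2 = Σ v_i α_i^2 r_i = 7·4·0 + 10·5·5 + 2·5·2 + 10·3·3 + 4·9·4 = 504 ≡ 9.
  S = (1, 3, 9) ≠ 0, so r is not a codeword (an error is present).
Step 3: locate the error. For a single error e at position i, S_ℓ = v_i·e·α_i^ℓ, so α_err = S_1/S_0.
  S_0^{−1} = 1^{−1} = 1 (mod 11), so α_err = 3·1 = 3 ≡ 3 = α_5. Error position i = 5.
  Consistency check: S_2/S_1 = 9·4 = 36 ≡ 3 = α_err ✓ (single-error assumption holds).
Step 4: error magnitude e = S_0/v_5 = S_0·∏_{j≠5}(α_5 − α_j) = 1·3 = 3 ≡ 3 (mod 11).
Step 5: correct position 5: c_5 = r_5 − e = 4 − 3 ≡ 1 (mod 11). Hence c = [0, 5, 2, 3, 1].
  Check: interpolating c through the α_i gives m(x) = 9 + 1·x (degree < 2) with m(α_i) = c_i for every i, so c is indeed a codeword.


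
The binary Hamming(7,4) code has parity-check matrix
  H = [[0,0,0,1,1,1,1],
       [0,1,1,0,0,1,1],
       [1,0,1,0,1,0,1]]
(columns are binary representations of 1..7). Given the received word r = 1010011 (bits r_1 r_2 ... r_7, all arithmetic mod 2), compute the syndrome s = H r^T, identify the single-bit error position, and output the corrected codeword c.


s = (0, 1, 1)^T, error position = 3, corrected codeword c = 1000011

Compute s = H r^T mod 2 one row at a time:
  s_1 = 0 + 0 + 1 + 1 = 2 ≡ 0 (mod 2).
  s_2 = 0 + 1 + 1 + 1 = 3 ≡ 1 (mod 2).
  s_3 = 1 + 1 + 0 + 1 = 3 ≡ 1 (mod 2).
s = (0, 1, 1)^T — this equals column 3 of H (binary 011), so error is at position 3.
Correct: flip bit 3 of r = 1010011 to get c = 1000011.


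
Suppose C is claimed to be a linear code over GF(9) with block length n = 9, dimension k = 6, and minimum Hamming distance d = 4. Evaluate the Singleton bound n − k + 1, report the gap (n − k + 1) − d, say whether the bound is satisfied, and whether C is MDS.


Singleton RHS = n − k + 1 = 4, slack = 0, bound satisfied, MDS.

Singleton bound: d ≤ n − k + 1.
Here n = 9, k = 6, so n − k + 1 = 4.
Given d = 4, check d ≤ 4: YES.
Slack = (n − k + 1) − d = 0.
The code is MDS (slack = 0).
Description: the claimed parameters are [9, 6, 4]_9; such a code would be MDS (meets Singleton bound).


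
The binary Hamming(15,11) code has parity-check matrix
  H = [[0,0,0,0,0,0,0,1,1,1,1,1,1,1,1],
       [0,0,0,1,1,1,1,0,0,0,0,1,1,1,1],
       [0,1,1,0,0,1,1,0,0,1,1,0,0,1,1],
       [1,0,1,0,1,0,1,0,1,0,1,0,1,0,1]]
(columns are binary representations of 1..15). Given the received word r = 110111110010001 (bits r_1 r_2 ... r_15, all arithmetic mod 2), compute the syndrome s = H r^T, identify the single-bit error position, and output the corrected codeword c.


s = (1, 1, 1, 1)^T, error position = 15, corrected codeword c = 110111110010000

Compute s = H r^T mod 2 one row at a time:
  s_1 = 1 + 0 + 0 + 1 + 0 + 0 + 0 + 1 = 3 ≡ 1 (mod 2).
  s_2 = 1 + 1 + 1 + 1 + 0 + 0 + 0 + 1 = 5 ≡ 1 (mod 2).
  s_3 = 1 + 0 + 1 + 1 + 0 + 1 + 0 + 1 = 5 ≡ 1 (mod 2).
  s_4 = 1 + 0 + 1 + 1 + 0 + 1 + 0 + 1 = 5 ≡ 1 (mod 2).
s = (1, 1, 1, 1)^T — this equals column 15 of H (binary 1111), so error is at position 15.
Correct: flip bit 15 of r = 110111110010001 to get c = 110111110010000.


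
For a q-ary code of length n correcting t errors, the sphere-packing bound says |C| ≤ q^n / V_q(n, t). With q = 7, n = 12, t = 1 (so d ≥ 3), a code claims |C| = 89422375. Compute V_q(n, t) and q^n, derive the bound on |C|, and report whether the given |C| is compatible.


V_q(n, t) = 73, q^n = 13841287201, Hamming bound = 189606673, |C| = 89422375 ≤ bound (satisfied).

Step 1: Compute V_q(n, t) = Σ_{j=0}^1 C(n, j) (q−1)^j.
  j = 0: C(12,0)·(6)^0 = 1·1 = 1.
  j = 1: C(12,1)·(6)^1 = 12·6 = 72.
  V_q(n, t) = 1 + 72 = 73.
Step 2: q^n = 7^12 = 13841287201.
Step 3: Hamming bound ⌊q^n / V_q(n,t)⌋ = ⌊13841287201/73⌋ = 189606673.
Step 4: Compare |C| = 89422375 to 189606673: satisfied.
The claimed |C| lies below the Hamming bound.


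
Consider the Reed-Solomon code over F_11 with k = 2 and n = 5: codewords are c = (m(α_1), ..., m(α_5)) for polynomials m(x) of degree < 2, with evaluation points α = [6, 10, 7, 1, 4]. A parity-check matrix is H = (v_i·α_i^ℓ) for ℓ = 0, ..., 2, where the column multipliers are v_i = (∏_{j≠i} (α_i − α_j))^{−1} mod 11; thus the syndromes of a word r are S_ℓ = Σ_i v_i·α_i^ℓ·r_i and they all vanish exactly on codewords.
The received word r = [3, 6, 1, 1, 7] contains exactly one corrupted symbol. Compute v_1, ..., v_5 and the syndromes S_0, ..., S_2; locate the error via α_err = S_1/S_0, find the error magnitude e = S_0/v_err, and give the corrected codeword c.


S = (3, 3, 3), error at position 4, error magnitude e = 10, c = [3, 6, 1, 2, 7].

Step 1: column multipliers v_i = (∏_{j≠i}(α_i − α_j))^{−1} mod 11.
  i = 1 (α = 6): (6−10)(6−7)(6−1)(6−4) = (−4)·(−1)·5·2 = 40 ≡ 7, so v_1 = 7^{−1} = 8 (mod 11).
  i = 2 (α = 10): (10−6)(10−7)(10−1)(10−4) = 4·3·9·6 = 648 ≡ 10, so v_2 = 10^{−1} = 10 (mod 11).
  i = 3 (α = 7): (7−6)(7−10)(7−1)(7−4) = 1·(−3)·6·3 = −54 ≡ 1, so v_3 = 1^{−1} = 1 (mod 11).
  i = 4 (α = 1): (1−6)(1−10)(1−7)(1−4) = (−5)·(−9)·(−6)·(−3) = 810 ≡ 7, so v_4 = 7^{−1} = 8 (mod 11).
  i = 5 (α = 4): (4−6)(4−10)(4−7)(4−1) = (−2)·(−6)·(−3)·3 = −108 ≡ 2, so v_5 = 2^{−1} = 6 (mod 11).
  v = [8, 10, 1, 8, 6].
Step 2: syndromes of r = [3, 6, 1, 1, 7] (all sums mod 11).
  S_0 = Σ v_i r_i = 8·3 + 10·6 + 1·1 + 8·1 + 6·7 = 135 ≡ 3.
  S_1 = Σ v_i α_i r_i = 8·6·3 + 10·10·6 + 1·7·1 + 8·1·1 + 6·4·7 = 927 ≡ 3.
  α_i^2 mod 11 = [3, 1, 5, 1, 5].
  S_2 = Σ v_i α_i^2 r_i = 8·3·3 + 10·1·6 + 1·5·1 + 8·1·1 + 6·5·7 = 355 ≡ 3.
  S = (3, 3, 3) ≠ 0, so r is not a codeword (an error is present).
Step 3: locate the error. For a single error e at position i, S_ℓ = v_i·e·α_i^ℓ, so α_err = S_1/S_0.
  S_0^{−1} = 3^{−1} = 4 (mod 11), so α_err = 3·4 = 12 ≡ 1 = α_4. Error position i = 4.
  Consistency check: S_2/S_1 = 3·4 = 12 ≡ 1 = α_err ✓ (single-error assumption holds).
Step 4: error magnitude e = S_0/v_4 = S_0·∏_{j≠4}(α_4 − α_j) = 3·7 = 21 ≡ 10 (mod 11).
Step 5: correct position 4: c_4 = r_4 − e = 1 − 10 ≡ 2 (mod 11). Hence c = [3, 6, 1, 2, 7].
  Check: interpolating c through the α_i gives m(x) = 4 + 9·x (degree < 2) with m(α_i) = c_i for every i, so c is indeed a codeword.


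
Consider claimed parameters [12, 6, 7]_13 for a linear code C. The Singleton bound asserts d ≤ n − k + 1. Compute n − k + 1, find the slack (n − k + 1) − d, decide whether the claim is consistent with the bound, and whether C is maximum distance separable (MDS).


Singleton RHS = n − k + 1 = 7, slack = 0, bound satisfied, MDS.

Singleton bound: d ≤ n − k + 1.
Here n = 12, k = 6, so n − k + 1 = 7.
Given d = 7, check d ≤ 7: YES.
Slack = (n − k + 1) − d = 0.
The code is MDS (slack = 0).
Description: the claimed parameters are [12, 6, 7]_13; such a code would be MDS (meets Singleton bound).


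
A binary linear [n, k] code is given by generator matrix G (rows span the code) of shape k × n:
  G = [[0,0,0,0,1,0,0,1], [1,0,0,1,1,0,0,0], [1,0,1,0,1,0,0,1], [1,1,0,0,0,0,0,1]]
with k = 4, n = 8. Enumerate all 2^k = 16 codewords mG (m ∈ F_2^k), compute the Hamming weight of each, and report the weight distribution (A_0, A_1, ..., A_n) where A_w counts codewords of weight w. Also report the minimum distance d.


Weight distribution: A_0 = 1, A_2 = 3, A_3 = 8, A_4 = 3, A_6 = 1. Minimum distance d = 2.

Enumerate all 2^4 = 16 messages m ∈ F_2^4.
For each, compute codeword c = mG in F_2^8, then tally its weight.
  m = 0000 → c = 00000000, weight = 0.
  m = 1000 → c = 00001001, weight = 2.
  m = 0100 → c = 10011000, weight = 3.
  m = 1100 → c = 10010001, weight = 3.
  m = 0010 → c = 10101001, weight = 4.
  m = 1010 → c = 10100000, weight = 2.
  m = 0110 → c = 00110001, weight = 3.
  m = 1110 → c = 00111000, weight = 3.
  m = 0001 → c = 11000001, weight = 3.
  m = 1001 → c = 11001000, weight = 3.
  m = 0101 → c = 01011001, weight = 4.
  m = 1101 → c = 01010000, weight = 2.
  m = 0011 → c = 01101000, weight = 3.
  m = 1011 → c = 01100001, weight = 3.
  m = 0111 → c = 11110000, weight = 4.
  m = 1111 → c = 11111001, weight = 6.
Tally weights:
  weight 0: 1 codewords.
  weight 2: 3 codewords.
  weight 3: 8 codewords.
  weight 4: 3 codewords.
  weight 6: 1 codewords.
Minimum distance d = smallest w > 0 with A_w > 0 = 2.
Sanity: Σ A_w = 16 = 2^4 = 16 ✓.


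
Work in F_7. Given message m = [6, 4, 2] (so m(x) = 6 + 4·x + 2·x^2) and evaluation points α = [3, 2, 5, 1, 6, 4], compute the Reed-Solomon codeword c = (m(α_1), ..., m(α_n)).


c = [1, 1, 6, 5, 4, 5]

Message polynomial: m(x) = 6 + 4·x + 2·x^2 (mod 7).
For each evaluation point α_i, compute m(α_i) mod 7:
  α_1 = 3: Horner steps 2 → 3 → 1, so m(3) = 1.
  α_2 = 2: Horner steps 2 → 1 → 1, so m(2) = 1.
  α_3 = 5: Horner steps 2 → 0 → 6, so m(5) = 6.
  α_4 = 1: Horner steps 2 → 6 → 5, so m(1) = 5.
  α_5 = 6: Horner steps 2 → 2 → 4, so m(6) = 4.
  α_6 = 4: Horner steps 2 → 5 → 5, so m(4) = 5.
Codeword c = [1, 1, 6, 5, 4, 5] ∈ F_7^6.


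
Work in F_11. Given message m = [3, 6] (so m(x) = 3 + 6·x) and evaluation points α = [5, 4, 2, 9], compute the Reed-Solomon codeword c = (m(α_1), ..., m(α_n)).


c = [0, 5, 4, 2]

Message polynomial: m(x) = 3 + 6·x (mod 11).
For each evaluation point α_i, compute m(α_i) mod 11:
  α_1 = 5: Horner steps 6 → 0, so m(5) = 0.
  α_2 = 4: Horner steps 6 → 5, so m(4) = 5.
  α_3 = 2: Horner steps 6 → 4, so m(2) = 4.
  α_4 = 9: Horner steps 6 → 2, so m(9) = 2.
Codeword c = [0, 5, 4, 2] ∈ F_11^4.
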